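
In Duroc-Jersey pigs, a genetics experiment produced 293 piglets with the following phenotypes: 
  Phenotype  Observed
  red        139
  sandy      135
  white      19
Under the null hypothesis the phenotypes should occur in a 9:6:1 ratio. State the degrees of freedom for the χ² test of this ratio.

2

A goodness-of-fit test with 3 phenotype classes has df = 3 − 1 = 2.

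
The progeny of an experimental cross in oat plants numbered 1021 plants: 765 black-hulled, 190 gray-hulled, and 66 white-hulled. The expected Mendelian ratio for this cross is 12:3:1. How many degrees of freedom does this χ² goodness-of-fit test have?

2

A goodness-of-fit test with 3 phenotype classes has df = 3 − 1 = 2.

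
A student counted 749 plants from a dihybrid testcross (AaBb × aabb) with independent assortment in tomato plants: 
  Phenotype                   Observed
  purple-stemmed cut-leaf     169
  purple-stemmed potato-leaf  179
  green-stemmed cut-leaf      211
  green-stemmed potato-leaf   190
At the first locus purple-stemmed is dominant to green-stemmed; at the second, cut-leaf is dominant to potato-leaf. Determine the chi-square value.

A dihybrid testcross with independent assortment gives a 1:1:1:1 ratio.
The 1:1:1:1 ratio has 4 parts, so with N = 749 the expected counts are:
  purple-stemmed cut-leaf: 749 × 1/4 = 187.25
  purple-stemmed potato-leaf: 749 × 1/4 = 187.25
  green-stemmed cut-leaf: 749 × 1/4 = 187.25
  green-stemmed potato-leaf: 749 × 1/4 = 187.25
χ² = Σ (O − E)² / E
  purple-stemmed cut-leaf: (169 − 187.25)² / 187.25 = 1.7787
  purple-stemmed potato-leaf: (179 − 187.25)² / 187.25 = 0.3635
  green-stemmed cut-leaf: (211 − 187.25)² / 187.25 = 3.0123
  green-stemmed potato-leaf: (190 − 187.25)² / 187.25 = 0.0404
χ² = 1.7787 + 0.3635 + 3.0123 + 0.0404 = 5.1949 ≈ 5.195

5.195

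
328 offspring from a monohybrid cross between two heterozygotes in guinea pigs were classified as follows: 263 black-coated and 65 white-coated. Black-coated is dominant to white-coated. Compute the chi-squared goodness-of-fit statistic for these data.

4.699

For a monohybrid cross between heterozygotes with complete dominance, the expected phenotypic ratio is 3:1.
Total ratio parts = 4. Expected numbers out of 328:
  black-coated: 328 × 3/4 = 246
  white-coated: 328 × 1/4 = 82
χ² = Σ (O − E)² / E
  black-coated: (263 − 246)² / 246 = 1.1748
  white-coated: (65 − 82)² / 82 = 3.5244
χ² = 1.1748 + 3.5244 = 4.6992 ≈ 4.699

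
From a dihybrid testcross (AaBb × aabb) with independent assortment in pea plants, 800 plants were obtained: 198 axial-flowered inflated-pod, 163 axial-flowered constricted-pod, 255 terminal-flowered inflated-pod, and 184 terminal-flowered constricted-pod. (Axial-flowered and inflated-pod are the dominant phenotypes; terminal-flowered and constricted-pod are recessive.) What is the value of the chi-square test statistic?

23.270

A dihybrid testcross with independent assortment gives a 1:1:1:1 ratio.
Expected counts for N = 800 under a 1:1:1:1 ratio (total parts = 4):
  axial-flowered inflated-pod: 800 × 1/4 = 200
  axial-flowered constricted-pod: 800 × 1/4 = 200
  terminal-flowered inflated-pod: 800 × 1/4 = 200
  terminal-flowered constricted-pod: 800 × 1/4 = 200
χ² = Σ (O − E)² / E
  axial-flowered inflated-pod: (198 − 200)² / 200 = 0.0200
  axial-flowered constricted-pod: (163 − 200)² / 200 = 6.8450
  terminal-flowered inflated-pod: (255 − 200)² / 200 = 15.1250
  terminal-flowered constricted-pod: (184 − 200)² / 200 = 1.2800
χ² = 0.0200 + 6.8450 + 15.1250 + 1.2800 = 23.270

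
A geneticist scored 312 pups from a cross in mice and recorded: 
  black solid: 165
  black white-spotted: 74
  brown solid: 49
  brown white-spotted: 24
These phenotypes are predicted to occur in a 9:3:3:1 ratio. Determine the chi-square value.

7.316

Expected counts for N = 312 under a 9:3:3:1 ratio (total parts = 16):
  black solid: 312 × 9/16 = 175.5
  black white-spotted: 312 × 3/16 = 58.5
  brown solid: 312 × 3/16 = 58.5
  brown white-spotted: 312 × 1/16 = 19.5
χ² = Σ (O − E)² / E
  black solid: (165 − 175.5)² / 175.5 = 0.6282
  black white-spotted: (74 − 58.5)² / 58.5 = 4.1068
  brown solid: (49 − 58.5)² / 58.5 = 1.5427
  brown white-spotted: (24 − 19.5)² / 19.5 = 1.0385
χ² = 0.6282 + 4.1068 + 1.5427 + 1.0385 = 7.3162 ≈ 7.316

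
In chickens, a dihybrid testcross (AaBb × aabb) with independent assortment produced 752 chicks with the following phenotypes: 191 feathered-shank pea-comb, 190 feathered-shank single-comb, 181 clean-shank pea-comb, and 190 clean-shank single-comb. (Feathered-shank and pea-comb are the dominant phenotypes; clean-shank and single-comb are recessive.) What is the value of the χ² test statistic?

0.351

A dihybrid testcross with independent assortment gives a 1:1:1:1 ratio.
Total ratio parts = 4. Expected numbers out of 752:
  feathered-shank pea-comb: 752 × 1/4 = 188
  feathered-shank single-comb: 752 × 1/4 = 188
  clean-shank pea-comb: 752 × 1/4 = 188
  clean-shank single-comb: 752 × 1/4 = 188
χ² = Σ (O − E)² / E
  feathered-shank pea-comb: (191 − 188)² / 188 = 0.0479
  feathered-shank single-comb: (190 − 188)² / 188 = 0.0213
  clean-shank pea-comb: (181 − 188)² / 188 = 0.2606
  clean-shank single-comb: (190 − 188)² / 188 = 0.0213
χ² = 0.0479 + 0.0213 + 0.2606 + 0.0213 = 0.3511 ≈ 0.351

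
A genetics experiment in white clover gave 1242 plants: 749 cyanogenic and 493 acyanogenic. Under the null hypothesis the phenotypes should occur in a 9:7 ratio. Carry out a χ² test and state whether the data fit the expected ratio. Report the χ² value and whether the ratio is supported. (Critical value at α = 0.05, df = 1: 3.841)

8.302; not consistent

The 9:7 ratio has 16 parts, so with N = 1242 the expected counts are:
  cyanogenic: 1242 × 9/16 = 698.625
  acyanogenic: 1242 × 7/16 = 543.375
χ² = Σ (O − E)² / E
  cyanogenic: (749 − 698.625)² / 698.625 = 3.6323
  acyanogenic: (493 − 543.375)² / 543.375 = 4.6701
χ² = 3.6323 + 4.6701 = 8.3024 ≈ 8.302
Degrees of freedom = 2 − 1 = 1; critical value at α = 0.05 is 3.841.
Since 8.302 > 3.841, we reject the null hypothesis — the data do not fit the 9:7 ratio.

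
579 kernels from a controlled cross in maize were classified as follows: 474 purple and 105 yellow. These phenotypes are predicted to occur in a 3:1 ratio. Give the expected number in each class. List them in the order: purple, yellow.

434.25, 144.75

Under the 3:1 hypothesis (Σ ratio = 4, N = 579):
  purple: 579 × 3/4 = 434.25
  yellow: 579 × 1/4 = 144.75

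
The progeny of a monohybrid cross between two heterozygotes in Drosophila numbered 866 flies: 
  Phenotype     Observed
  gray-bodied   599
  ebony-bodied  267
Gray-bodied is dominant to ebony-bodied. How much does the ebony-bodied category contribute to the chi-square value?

For a monohybrid cross between heterozygotes with complete dominance, the expected phenotypic ratio is 3:1.
Under the 3:1 hypothesis (Σ ratio = 4, N = 866):
  gray-bodied: 866 × 3/4 = 649.5
  ebony-bodied: 866 × 1/4 = 216.5
Contribution of ebony-bodied: (267 − 216.5)² / 216.5 = 11.7794

11.779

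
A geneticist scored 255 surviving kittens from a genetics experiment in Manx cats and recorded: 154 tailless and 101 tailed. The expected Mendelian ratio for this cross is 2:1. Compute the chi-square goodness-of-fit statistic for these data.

Total ratio parts = 3. Expected numbers out of 255:
  tailless: 255 × 2/3 = 170
  tailed: 255 × 1/3 = 85
χ² = Σ (O − E)² / E
  tailless: (154 − 170)² / 170 = 1.5059
  tailed: (101 − 85)² / 85 = 3.0118
χ² = 1.5059 + 3.0118 = 4.5177 ≈ 4.518

4.518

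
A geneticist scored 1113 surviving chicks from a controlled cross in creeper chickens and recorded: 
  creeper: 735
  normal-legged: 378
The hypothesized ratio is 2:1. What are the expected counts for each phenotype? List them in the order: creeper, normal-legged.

Total ratio parts = 3. Expected numbers out of 1113:
  creeper: 1113 × 2/3 = 742
  normal-legged: 1113 × 1/3 = 371

742, 371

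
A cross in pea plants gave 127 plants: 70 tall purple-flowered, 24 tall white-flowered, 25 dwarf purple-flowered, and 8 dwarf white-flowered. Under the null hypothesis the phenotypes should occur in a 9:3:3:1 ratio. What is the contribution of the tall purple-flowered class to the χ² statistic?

0.029

Expected counts for N = 127 under a 9:3:3:1 ratio (total parts = 16):
  tall purple-flowered: 127 × 9/16 = 71.4375
  tall white-flowered: 127 × 3/16 = 23.8125
  dwarf purple-flowered: 127 × 3/16 = 23.8125
  dwarf white-flowered: 127 × 1/16 = 7.9375
Contribution of tall purple-flowered: (70 − 71.4375)² / 71.4375 = 0.0289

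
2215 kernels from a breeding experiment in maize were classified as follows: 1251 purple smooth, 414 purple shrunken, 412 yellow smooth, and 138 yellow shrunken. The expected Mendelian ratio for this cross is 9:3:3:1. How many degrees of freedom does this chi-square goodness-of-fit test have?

A goodness-of-fit test with 4 phenotype classes has df = 4 − 1 = 3.

3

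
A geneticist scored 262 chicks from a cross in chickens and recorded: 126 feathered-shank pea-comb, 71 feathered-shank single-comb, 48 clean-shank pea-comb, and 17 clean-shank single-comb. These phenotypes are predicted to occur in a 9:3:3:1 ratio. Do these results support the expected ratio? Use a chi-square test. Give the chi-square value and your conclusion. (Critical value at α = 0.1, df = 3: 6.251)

12.891; not consistent

Under the 9:3:3:1 hypothesis (Σ ratio = 16, N = 262):
  feathered-shank pea-comb: 262 × 9/16 = 147.375
  feathered-shank single-comb: 262 × 3/16 = 49.125
  clean-shank pea-comb: 262 × 3/16 = 49.125
  clean-shank single-comb: 262 × 1/16 = 16.375
χ² = Σ (O − E)² / E
  feathered-shank pea-comb: (126 − 147.375)² / 147.375 = 3.1002
  feathered-shank single-comb: (71 − 49.125)² / 49.125 = 9.7408
  clean-shank pea-comb: (48 − 49.125)² / 49.125 = 0.0258
  clean-shank single-comb: (17 − 16.375)² / 16.375 = 0.0239
χ² = 3.1002 + 9.7408 + 0.0258 + 0.0239 = 12.8907 ≈ 12.891
Degrees of freedom = 4 − 1 = 3; critical value at α = 0.1 is 6.251.
Since 12.891 > 6.251, we reject the null hypothesis — the data do not fit the 9:3:3:1 ratio.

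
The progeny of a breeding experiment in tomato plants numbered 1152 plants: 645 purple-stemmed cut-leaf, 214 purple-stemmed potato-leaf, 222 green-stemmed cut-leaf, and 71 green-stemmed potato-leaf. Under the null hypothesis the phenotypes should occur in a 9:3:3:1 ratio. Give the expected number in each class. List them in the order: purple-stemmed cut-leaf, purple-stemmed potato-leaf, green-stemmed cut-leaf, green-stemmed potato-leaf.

Expected counts for N = 1152 under a 9:3:3:1 ratio (total parts = 16):
  purple-stemmed cut-leaf: 1152 × 9/16 = 648
  purple-stemmed potato-leaf: 1152 × 3/16 = 216
  green-stemmed cut-leaf: 1152 × 3/16 = 216
  green-stemmed potato-leaf: 1152 × 1/16 = 72

648, 216, 216, 72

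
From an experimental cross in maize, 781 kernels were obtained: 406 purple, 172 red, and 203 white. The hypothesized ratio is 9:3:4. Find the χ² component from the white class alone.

Under the 9:3:4 hypothesis (Σ ratio = 16, N = 781):
  purple: 781 × 9/16 = 439.3125
  red: 781 × 3/16 = 146.4375
  white: 781 × 4/16 = 195.25
Contribution of white: (203 − 195.25)² / 195.25 = 0.3076

0.308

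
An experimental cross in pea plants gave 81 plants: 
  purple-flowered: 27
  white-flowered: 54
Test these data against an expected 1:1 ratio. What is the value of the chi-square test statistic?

9.000

Total ratio parts = 2. Expected numbers out of 81:
  purple-flowered: 81 × 1/2 = 40.5
  white-flowered: 81 × 1/2 = 40.5
χ² = Σ (O − E)² / E
  purple-flowered: (27 − 40.5)² / 40.5 = 4.5000
  white-flowered: (54 − 40.5)² / 40.5 = 4.5000
χ² = 4.5000 + 4.5000 = 9.000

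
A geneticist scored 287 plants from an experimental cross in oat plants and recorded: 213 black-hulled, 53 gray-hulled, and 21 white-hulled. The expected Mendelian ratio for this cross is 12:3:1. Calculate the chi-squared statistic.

0.559

The 12:3:1 ratio has 16 parts, so with N = 287 the expected counts are:
  black-hulled: 287 × 12/16 = 215.25
  gray-hulled: 287 × 3/16 = 53.8125
  white-hulled: 287 × 1/16 = 17.9375
χ² = Σ (O − E)² / E
  black-hulled: (213 − 215.25)² / 215.25 = 0.0235
  gray-hulled: (53 − 53.8125)² / 53.8125 = 0.0123
  white-hulled: (21 − 17.9375)² / 17.9375 = 0.5229
χ² = 0.0235 + 0.0123 + 0.5229 = 0.5587 ≈ 0.559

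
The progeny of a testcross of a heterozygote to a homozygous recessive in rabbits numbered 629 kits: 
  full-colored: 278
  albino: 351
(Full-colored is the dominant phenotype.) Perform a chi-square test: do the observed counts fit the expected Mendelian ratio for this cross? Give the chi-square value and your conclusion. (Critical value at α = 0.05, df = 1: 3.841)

8.472; not consistent

A testcross of a heterozygote (Aa × aa) gives a 1:1 phenotypic ratio.
The 1:1 ratio has 2 parts, so with N = 629 the expected counts are:
  full-colored: 629 × 1/2 = 314.5
  albino: 629 × 1/2 = 314.5
χ² = Σ (O − E)² / E
  full-colored: (278 − 314.5)² / 314.5 = 4.2361
  albino: (351 − 314.5)² / 314.5 = 4.2361
χ² = 4.2361 + 4.2361 = 8.4722 ≈ 8.472
Degrees of freedom = 2 − 1 = 1; critical value at α = 0.05 is 3.841.
Since 8.472 > 3.841, we reject the null hypothesis — the data do not fit the 1:1 ratio.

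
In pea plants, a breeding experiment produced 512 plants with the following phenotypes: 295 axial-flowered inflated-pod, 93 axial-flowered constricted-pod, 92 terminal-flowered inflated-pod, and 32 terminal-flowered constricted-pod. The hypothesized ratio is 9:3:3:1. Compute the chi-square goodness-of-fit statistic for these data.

0.431

Expected counts for N = 512 under a 9:3:3:1 ratio (total parts = 16):
  axial-flowered inflated-pod: 512 × 9/16 = 288
  axial-flowered constricted-pod: 512 × 3/16 = 96
  terminal-flowered inflated-pod: 512 × 3/16 = 96
  terminal-flowered constricted-pod: 512 × 1/16 = 32
χ² = Σ (O − E)² / E
  axial-flowered inflated-pod: (295 − 288)² / 288 = 0.1701
  axial-flowered constricted-pod: (93 − 96)² / 96 = 0.0938
  terminal-flowered inflated-pod: (92 − 96)² / 96 = 0.1667
  terminal-flowered constricted-pod: (32 − 32)² / 32 = 0.0000
χ² = 0.1701 + 0.0938 + 0.1667 + 0.0000 = 0.4306 ≈ 0.431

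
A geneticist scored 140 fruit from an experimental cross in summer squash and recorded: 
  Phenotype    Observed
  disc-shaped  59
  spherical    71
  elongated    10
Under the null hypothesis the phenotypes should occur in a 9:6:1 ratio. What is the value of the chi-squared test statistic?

Total ratio parts = 16. Expected numbers out of 140:
  disc-shaped: 140 × 9/16 = 78.75
  spherical: 140 × 6/16 = 52.5
  elongated: 140 × 1/16 = 8.75
χ² = Σ (O − E)² / E
  disc-shaped: (59 − 78.75)² / 78.75 = 4.9532
  spherical: (71 − 52.5)² / 52.5 = 6.5190
  elongated: (10 − 8.75)² / 8.75 = 0.1786
χ² = 4.9532 + 6.5190 + 0.1786 = 11.6508 ≈ 11.651

11.651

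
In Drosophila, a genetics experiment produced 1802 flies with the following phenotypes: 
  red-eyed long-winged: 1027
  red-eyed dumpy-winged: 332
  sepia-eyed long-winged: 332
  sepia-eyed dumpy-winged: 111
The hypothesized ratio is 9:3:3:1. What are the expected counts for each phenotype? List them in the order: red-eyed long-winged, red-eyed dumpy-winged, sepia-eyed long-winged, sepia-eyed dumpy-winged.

1013.625, 337.875, 337.875, 112.625

The 9:3:3:1 ratio has 16 parts, so with N = 1802 the expected counts are:
  red-eyed long-winged: 1802 × 9/16 = 1013.625
  red-eyed dumpy-winged: 1802 × 3/16 = 337.875
  sepia-eyed long-winged: 1802 × 3/16 = 337.875
  sepia-eyed dumpy-winged: 1802 × 1/16 = 112.625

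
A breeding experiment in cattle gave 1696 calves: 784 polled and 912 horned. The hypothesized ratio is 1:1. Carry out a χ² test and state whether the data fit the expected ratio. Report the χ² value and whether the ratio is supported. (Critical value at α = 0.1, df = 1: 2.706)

9.660; not consistent

The 1:1 ratio has 2 parts, so with N = 1696 the expected counts are:
  polled: 1696 × 1/2 = 848
  horned: 1696 × 1/2 = 848
χ² = Σ (O − E)² / E
  polled: (784 − 848)² / 848 = 4.8302
  horned: (912 − 848)² / 848 = 4.8302
χ² = 4.8302 + 4.8302 = 9.6604 ≈ 9.660
Degrees of freedom = 2 − 1 = 1; critical value at α = 0.1 is 2.706.
Since 9.660 > 2.706, we reject the null hypothesis — the data do not fit the 1:1 ratio.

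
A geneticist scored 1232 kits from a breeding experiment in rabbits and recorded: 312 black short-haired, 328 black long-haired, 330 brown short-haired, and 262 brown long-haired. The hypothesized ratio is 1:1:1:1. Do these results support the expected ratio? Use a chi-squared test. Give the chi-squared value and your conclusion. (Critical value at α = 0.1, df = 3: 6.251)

Expected counts for N = 1232 under a 1:1:1:1 ratio (total parts = 4):
  black short-haired: 1232 × 1/4 = 308
  black long-haired: 1232 × 1/4 = 308
  brown short-haired: 1232 × 1/4 = 308
  brown long-haired: 1232 × 1/4 = 308
χ² = Σ (O − E)² / E
  black short-haired: (312 − 308)² / 308 = 0.0519
  black long-haired: (328 − 308)² / 308 = 1.2987
  brown short-haired: (330 − 308)² / 308 = 1.5714
  brown long-haired: (262 − 308)² / 308 = 6.8701
χ² = 0.0519 + 1.2987 + 1.5714 + 6.8701 = 9.7921 ≈ 9.792
Degrees of freedom = 4 − 1 = 3; critical value at α = 0.1 is 6.251.
Since 9.792 > 6.251, we reject the null hypothesis — the data do not fit the 1:1:1:1 ratio.

9.792; not consistent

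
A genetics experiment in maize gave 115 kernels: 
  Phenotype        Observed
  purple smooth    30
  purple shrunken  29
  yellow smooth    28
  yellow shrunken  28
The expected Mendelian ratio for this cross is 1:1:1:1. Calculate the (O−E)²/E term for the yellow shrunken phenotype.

0.020

Under the 1:1:1:1 hypothesis (Σ ratio = 4, N = 115):
  purple smooth: 115 × 1/4 = 28.75
  purple shrunken: 115 × 1/4 = 28.75
  yellow smooth: 115 × 1/4 = 28.75
  yellow shrunken: 115 × 1/4 = 28.75
Contribution of yellow shrunken: (28 − 28.75)² / 28.75 = 0.0196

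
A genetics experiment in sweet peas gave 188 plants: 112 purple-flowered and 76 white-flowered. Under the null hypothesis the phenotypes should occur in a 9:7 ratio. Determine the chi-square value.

0.844

Under the 9:7 hypothesis (Σ ratio = 16, N = 188):
  purple-flowered: 188 × 9/16 = 105.75
  white-flowered: 188 × 7/16 = 82.25
χ² = Σ (O − E)² / E
  purple-flowered: (112 − 105.75)² / 105.75 = 0.3694
  white-flowered: (76 − 82.25)² / 82.25 = 0.4749
χ² = 0.3694 + 0.4749 = 0.8443 ≈ 0.844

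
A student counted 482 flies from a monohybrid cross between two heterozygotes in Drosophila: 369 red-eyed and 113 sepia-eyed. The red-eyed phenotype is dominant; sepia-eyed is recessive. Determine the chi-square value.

0.622

For a monohybrid cross between heterozygotes with complete dominance, the expected phenotypic ratio is 3:1.
The 3:1 ratio has 4 parts, so with N = 482 the expected counts are:
  red-eyed: 482 × 3/4 = 361.5
  sepia-eyed: 482 × 1/4 = 120.5
χ² = Σ (O − E)² / E
  red-eyed: (369 − 361.5)² / 361.5 = 0.1556
  sepia-eyed: (113 − 120.5)² / 120.5 = 0.4668
χ² = 0.1556 + 0.4668 = 0.6224 ≈ 0.622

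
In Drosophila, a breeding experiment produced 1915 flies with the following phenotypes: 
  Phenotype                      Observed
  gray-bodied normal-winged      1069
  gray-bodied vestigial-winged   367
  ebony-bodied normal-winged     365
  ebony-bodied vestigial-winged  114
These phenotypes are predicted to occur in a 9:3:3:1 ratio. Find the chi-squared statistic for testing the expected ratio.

Expected counts for N = 1915 under a 9:3:3:1 ratio (total parts = 16):
  gray-bodied normal-winged: 1915 × 9/16 = 1077.1875
  gray-bodied vestigial-winged: 1915 × 3/16 = 359.0625
  ebony-bodied normal-winged: 1915 × 3/16 = 359.0625
  ebony-bodied vestigial-winged: 1915 × 1/16 = 119.6875
χ² = Σ (O − E)² / E
  gray-bodied normal-winged: (1069 − 1077.1875)² / 1077.1875 = 0.0622
  gray-bodied vestigial-winged: (367 − 359.0625)² / 359.0625 = 0.1755
  ebony-bodied normal-winged: (365 − 359.0625)² / 359.0625 = 0.0982
  ebony-bodied vestigial-winged: (114 − 119.6875)² / 119.6875 = 0.2703
χ² = 0.0622 + 0.1755 + 0.0982 + 0.2703 = 0.6062 ≈ 0.606

0.606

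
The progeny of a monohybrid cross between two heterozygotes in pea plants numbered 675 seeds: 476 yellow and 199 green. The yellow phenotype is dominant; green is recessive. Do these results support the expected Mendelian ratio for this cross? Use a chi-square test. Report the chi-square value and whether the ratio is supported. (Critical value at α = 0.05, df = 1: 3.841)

7.230; not consistent

For a monohybrid cross between heterozygotes with complete dominance, the expected phenotypic ratio is 3:1.
The 3:1 ratio has 4 parts, so with N = 675 the expected counts are:
  yellow: 675 × 3/4 = 506.25
  green: 675 × 1/4 = 168.75
χ² = Σ (O − E)² / E
  yellow: (476 − 506.25)² / 506.25 = 1.8075
  green: (199 − 168.75)² / 168.75 = 5.4226
χ² = 1.8075 + 5.4226 = 7.2301 ≈ 7.230
Degrees of freedom = 2 − 1 = 1; critical value at α = 0.05 is 3.841.
Since 7.230 > 3.841, we reject the null hypothesis — the data do not fit the 3:1 ratio.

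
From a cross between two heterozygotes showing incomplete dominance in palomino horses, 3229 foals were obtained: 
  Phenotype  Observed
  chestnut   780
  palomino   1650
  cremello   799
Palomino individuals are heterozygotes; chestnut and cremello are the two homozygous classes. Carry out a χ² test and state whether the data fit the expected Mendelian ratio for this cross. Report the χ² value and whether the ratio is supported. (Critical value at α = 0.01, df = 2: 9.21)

With incomplete dominance, a heterozygote × heterozygote cross gives a 1:2:1 phenotypic ratio.
Total ratio parts = 4. Expected numbers out of 3229:
  chestnut: 3229 × 1/4 = 807.25
  palomino: 3229 × 2/4 = 1614.5
  cremello: 3229 × 1/4 = 807.25
χ² = Σ (O − E)² / E
  chestnut: (780 − 807.25)² / 807.25 = 0.9199
  palomino: (1650 − 1614.5)² / 1614.5 = 0.7806
  cremello: (799 − 807.25)² / 807.25 = 0.0843
χ² = 0.9199 + 0.7806 + 0.0843 = 1.7848 ≈ 1.785
Degrees of freedom = 3 − 1 = 2; critical value at α = 0.01 is 9.21.
Since 1.785 < 9.21, we fail to reject the null hypothesis — the data are consistent with the 1:2:1 ratio.

1.785; consistent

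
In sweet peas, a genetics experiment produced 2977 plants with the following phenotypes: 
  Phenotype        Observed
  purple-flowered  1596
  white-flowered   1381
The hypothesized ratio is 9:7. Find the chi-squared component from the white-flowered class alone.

Under the 9:7 hypothesis (Σ ratio = 16, N = 2977):
  purple-flowered: 2977 × 9/16 = 1674.5625
  white-flowered: 2977 × 7/16 = 1302.4375
Contribution of white-flowered: (1381 − 1302.4375)² / 1302.4375 = 4.7389

4.739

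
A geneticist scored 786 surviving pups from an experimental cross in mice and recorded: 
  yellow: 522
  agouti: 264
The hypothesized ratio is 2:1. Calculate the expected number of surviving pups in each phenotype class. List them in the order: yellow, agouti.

The 2:1 ratio has 3 parts, so with N = 786 the expected counts are:
  yellow: 786 × 2/3 = 524
  agouti: 786 × 1/3 = 262

524, 262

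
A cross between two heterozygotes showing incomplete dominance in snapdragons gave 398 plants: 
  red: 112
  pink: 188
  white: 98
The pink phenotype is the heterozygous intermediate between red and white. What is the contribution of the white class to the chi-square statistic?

0.023

With incomplete dominance, a heterozygote × heterozygote cross gives a 1:2:1 phenotypic ratio.
Total ratio parts = 4. Expected numbers out of 398:
  red: 398 × 1/4 = 99.5
  pink: 398 × 2/4 = 199
  white: 398 × 1/4 = 99.5
Contribution of white: (98 − 99.5)² / 99.5 = 0.0226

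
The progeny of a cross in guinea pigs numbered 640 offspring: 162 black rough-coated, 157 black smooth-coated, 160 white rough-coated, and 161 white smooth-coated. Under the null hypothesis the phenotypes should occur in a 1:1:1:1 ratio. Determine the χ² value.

0.088

The 1:1:1:1 ratio has 4 parts, so with N = 640 the expected counts are:
  black rough-coated: 640 × 1/4 = 160
  black smooth-coated: 640 × 1/4 = 160
  white rough-coated: 640 × 1/4 = 160
  white smooth-coated: 640 × 1/4 = 160
χ² = Σ (O − E)² / E
  black rough-coated: (162 − 160)² / 160 = 0.0250
  black smooth-coated: (157 − 160)² / 160 = 0.0563
  white rough-coated: (160 − 160)² / 160 = 0.0000
  white smooth-coated: (161 − 160)² / 160 = 0.0063
χ² = 0.0250 + 0.0563 + 0.0000 + 0.0063 = 0.0876 ≈ 0.088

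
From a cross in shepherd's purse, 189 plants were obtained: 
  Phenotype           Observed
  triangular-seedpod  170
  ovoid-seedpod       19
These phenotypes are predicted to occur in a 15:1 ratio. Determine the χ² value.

Under the 15:1 hypothesis (Σ ratio = 16, N = 189):
  triangular-seedpod: 189 × 15/16 = 177.1875
  ovoid-seedpod: 189 × 1/16 = 11.8125
χ² = Σ (O − E)² / E
  triangular-seedpod: (170 − 177.1875)² / 177.1875 = 0.2916
  ovoid-seedpod: (19 − 11.8125)² / 11.8125 = 4.3733
χ² = 0.2916 + 4.3733 = 4.6649 ≈ 4.665

4.665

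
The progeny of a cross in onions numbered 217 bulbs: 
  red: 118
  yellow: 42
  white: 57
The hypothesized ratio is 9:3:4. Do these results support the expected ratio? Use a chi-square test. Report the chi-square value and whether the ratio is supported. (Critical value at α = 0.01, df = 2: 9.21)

0.317; consistent

The 9:3:4 ratio has 16 parts, so with N = 217 the expected counts are:
  red: 217 × 9/16 = 122.0625
  yellow: 217 × 3/16 = 40.6875
  white: 217 × 4/16 = 54.25
χ² = Σ (O − E)² / E
  red: (118 − 122.0625)² / 122.0625 = 0.1352
  yellow: (42 − 40.6875)² / 40.6875 = 0.0423
  white: (57 − 54.25)² / 54.25 = 0.1394
χ² = 0.1352 + 0.0423 + 0.1394 = 0.3169 ≈ 0.317
Degrees of freedom = 3 − 1 = 2; critical value at α = 0.01 is 9.21.
Since 0.317 < 9.21, we fail to reject the null hypothesis — the data are consistent with the 9:3:4 ratio.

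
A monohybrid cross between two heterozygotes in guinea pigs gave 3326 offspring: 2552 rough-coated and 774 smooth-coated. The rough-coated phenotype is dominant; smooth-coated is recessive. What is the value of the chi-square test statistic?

5.302

For a monohybrid cross between heterozygotes with complete dominance, the expected phenotypic ratio is 3:1.
Under the 3:1 hypothesis (Σ ratio = 4, N = 3326):
  rough-coated: 3326 × 3/4 = 2494.5
  smooth-coated: 3326 × 1/4 = 831.5
χ² = Σ (O − E)² / E
  rough-coated: (2552 − 2494.5)² / 2494.5 = 1.3254
  smooth-coated: (774 − 831.5)² / 831.5 = 3.9762
χ² = 1.3254 + 3.9762 = 5.3016 ≈ 5.302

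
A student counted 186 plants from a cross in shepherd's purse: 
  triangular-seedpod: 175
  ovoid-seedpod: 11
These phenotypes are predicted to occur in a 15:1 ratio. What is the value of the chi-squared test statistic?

The 15:1 ratio has 16 parts, so with N = 186 the expected counts are:
  triangular-seedpod: 186 × 15/16 = 174.375
  ovoid-seedpod: 186 × 1/16 = 11.625
χ² = Σ (O − E)² / E
  triangular-seedpod: (175 − 174.375)² / 174.375 = 0.0022
  ovoid-seedpod: (11 − 11.625)² / 11.625 = 0.0336
χ² = 0.0022 + 0.0336 = 0.0358 ≈ 0.036

0.036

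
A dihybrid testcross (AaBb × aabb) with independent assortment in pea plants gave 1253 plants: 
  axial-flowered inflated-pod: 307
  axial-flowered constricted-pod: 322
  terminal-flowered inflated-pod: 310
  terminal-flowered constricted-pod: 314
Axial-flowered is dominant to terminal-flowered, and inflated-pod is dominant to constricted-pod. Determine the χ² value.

A dihybrid testcross with independent assortment gives a 1:1:1:1 ratio.
Expected counts for N = 1253 under a 1:1:1:1 ratio (total parts = 4):
  axial-flowered inflated-pod: 1253 × 1/4 = 313.25
  axial-flowered constricted-pod: 1253 × 1/4 = 313.25
  terminal-flowered inflated-pod: 1253 × 1/4 = 313.25
  terminal-flowered constricted-pod: 1253 × 1/4 = 313.25
χ² = Σ (O − E)² / E
  axial-flowered inflated-pod: (307 − 313.25)² / 313.25 = 0.1247
  axial-flowered constricted-pod: (322 − 313.25)² / 313.25 = 0.2444
  terminal-flowered inflated-pod: (310 − 313.25)² / 313.25 = 0.0337
  terminal-flowered constricted-pod: (314 − 313.25)² / 313.25 = 0.0018
χ² = 0.1247 + 0.2444 + 0.0337 + 0.0018 = 0.4046 ≈ 0.405

0.405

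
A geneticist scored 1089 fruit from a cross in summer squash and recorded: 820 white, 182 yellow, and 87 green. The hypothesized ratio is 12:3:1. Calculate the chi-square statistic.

7.693

Total ratio parts = 16. Expected numbers out of 1089:
  white: 1089 × 12/16 = 816.75
  yellow: 1089 × 3/16 = 204.1875
  green: 1089 × 1/16 = 68.0625
χ² = Σ (O − E)² / E
  white: (820 − 816.75)² / 816.75 = 0.0129
  yellow: (182 − 204.1875)² / 204.1875 = 2.4109
  green: (87 − 68.0625)² / 68.0625 = 5.2691
χ² = 0.0129 + 2.4109 + 5.2691 = 7.6929 ≈ 7.693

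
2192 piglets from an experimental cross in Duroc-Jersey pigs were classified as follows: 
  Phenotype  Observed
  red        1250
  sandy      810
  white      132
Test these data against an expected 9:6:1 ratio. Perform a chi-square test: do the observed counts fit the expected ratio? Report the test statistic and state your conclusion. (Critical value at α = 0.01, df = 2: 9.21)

0.592; consistent

Expected counts for N = 2192 under a 9:6:1 ratio (total parts = 16):
  red: 2192 × 9/16 = 1233
  sandy: 2192 × 6/16 = 822
  white: 2192 × 1/16 = 137
χ² = Σ (O − E)² / E
  red: (1250 − 1233)² / 1233 = 0.2344
  sandy: (810 − 822)² / 822 = 0.1752
  white: (132 − 137)² / 137 = 0.1825
χ² = 0.2344 + 0.1752 + 0.1825 = 0.5921 ≈ 0.592
Degrees of freedom = 3 − 1 = 2; critical value at α = 0.01 is 9.21.
Since 0.592 < 9.21, we fail to reject the null hypothesis — the data are consistent with the 9:6:1 ratio.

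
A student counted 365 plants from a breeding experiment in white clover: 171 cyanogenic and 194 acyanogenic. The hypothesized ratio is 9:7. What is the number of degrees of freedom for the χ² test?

A goodness-of-fit test with 2 phenotype classes has df = 2 − 1 = 1.

1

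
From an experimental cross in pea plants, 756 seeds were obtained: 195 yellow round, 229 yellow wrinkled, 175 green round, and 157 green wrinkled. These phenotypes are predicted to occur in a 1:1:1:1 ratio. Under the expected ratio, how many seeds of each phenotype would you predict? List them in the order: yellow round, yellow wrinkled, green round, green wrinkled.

189, 189, 189, 189

Under the 1:1:1:1 hypothesis (Σ ratio = 4, N = 756):
  yellow round: 756 × 1/4 = 189
  yellow wrinkled: 756 × 1/4 = 189
  green round: 756 × 1/4 = 189
  green wrinkled: 756 × 1/4 = 189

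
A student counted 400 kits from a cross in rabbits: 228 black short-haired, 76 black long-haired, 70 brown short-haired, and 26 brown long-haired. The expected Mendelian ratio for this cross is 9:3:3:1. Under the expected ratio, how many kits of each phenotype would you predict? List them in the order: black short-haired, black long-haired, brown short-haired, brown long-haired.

Expected counts for N = 400 under a 9:3:3:1 ratio (total parts = 16):
  black short-haired: 400 × 9/16 = 225
  black long-haired: 400 × 3/16 = 75
  brown short-haired: 400 × 3/16 = 75
  brown long-haired: 400 × 1/16 = 25

225, 75, 75, 25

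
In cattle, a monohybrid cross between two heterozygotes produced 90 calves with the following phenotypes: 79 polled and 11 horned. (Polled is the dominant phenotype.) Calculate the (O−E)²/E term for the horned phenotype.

5.878

For a monohybrid cross between heterozygotes with complete dominance, the expected phenotypic ratio is 3:1.
Total ratio parts = 4. Expected numbers out of 90:
  polled: 90 × 3/4 = 67.5
  horned: 90 × 1/4 = 22.5
Contribution of horned: (11 − 22.5)² / 22.5 = 5.8778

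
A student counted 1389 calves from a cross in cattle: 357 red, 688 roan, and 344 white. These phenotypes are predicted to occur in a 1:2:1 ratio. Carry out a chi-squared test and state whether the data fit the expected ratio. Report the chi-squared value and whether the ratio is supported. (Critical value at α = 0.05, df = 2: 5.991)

Total ratio parts = 4. Expected numbers out of 1389:
  red: 1389 × 1/4 = 347.25
  roan: 1389 × 2/4 = 694.5
  white: 1389 × 1/4 = 347.25
χ² = Σ (O − E)² / E
  red: (357 − 347.25)² / 347.25 = 0.2738
  roan: (688 − 694.5)² / 694.5 = 0.0608
  white: (344 − 347.25)² / 347.25 = 0.0304
χ² = 0.2738 + 0.0608 + 0.0304 = 0.365
Degrees of freedom = 3 − 1 = 2; critical value at α = 0.05 is 5.991.
Since 0.365 < 5.991, we fail to reject the null hypothesis — the data are consistent with the 1:2:1 ratio.

0.365; consistent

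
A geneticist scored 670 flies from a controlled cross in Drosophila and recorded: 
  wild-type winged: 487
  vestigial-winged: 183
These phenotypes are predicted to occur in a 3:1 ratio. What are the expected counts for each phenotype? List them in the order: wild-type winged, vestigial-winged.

Total ratio parts = 4. Expected numbers out of 670:
  wild-type winged: 670 × 3/4 = 502.5
  vestigial-winged: 670 × 1/4 = 167.5

502.5, 167.5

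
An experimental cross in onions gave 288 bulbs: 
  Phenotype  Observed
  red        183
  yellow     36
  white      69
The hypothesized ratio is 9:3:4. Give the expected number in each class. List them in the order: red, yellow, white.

162, 54, 72

Under the 9:3:4 hypothesis (Σ ratio = 16, N = 288):
  red: 288 × 9/16 = 162
  yellow: 288 × 3/16 = 54
  white: 288 × 4/16 = 72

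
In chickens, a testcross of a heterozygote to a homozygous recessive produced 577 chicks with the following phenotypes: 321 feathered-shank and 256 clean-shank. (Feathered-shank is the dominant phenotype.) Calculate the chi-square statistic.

7.322

A testcross of a heterozygote (Aa × aa) gives a 1:1 phenotypic ratio.
Total ratio parts = 2. Expected numbers out of 577:
  feathered-shank: 577 × 1/2 = 288.5
  clean-shank: 577 × 1/2 = 288.5
χ² = Σ (O − E)² / E
  feathered-shank: (321 − 288.5)² / 288.5 = 3.6612
  clean-shank: (256 − 288.5)² / 288.5 = 3.6612
χ² = 3.6612 + 3.6612 = 7.3224 ≈ 7.322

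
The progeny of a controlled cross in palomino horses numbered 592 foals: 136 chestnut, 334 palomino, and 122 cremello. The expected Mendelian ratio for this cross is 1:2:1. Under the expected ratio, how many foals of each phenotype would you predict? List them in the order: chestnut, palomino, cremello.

148, 296, 148

Under the 1:2:1 hypothesis (Σ ratio = 4, N = 592):
  chestnut: 592 × 1/4 = 148
  palomino: 592 × 2/4 = 296
  cremello: 592 × 1/4 = 148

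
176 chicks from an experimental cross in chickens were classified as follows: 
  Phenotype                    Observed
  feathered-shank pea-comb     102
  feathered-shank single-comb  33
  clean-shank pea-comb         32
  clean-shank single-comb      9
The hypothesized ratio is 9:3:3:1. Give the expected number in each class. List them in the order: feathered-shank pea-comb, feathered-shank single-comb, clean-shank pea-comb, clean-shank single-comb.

The 9:3:3:1 ratio has 16 parts, so with N = 176 the expected counts are:
  feathered-shank pea-comb: 176 × 9/16 = 99
  feathered-shank single-comb: 176 × 3/16 = 33
  clean-shank pea-comb: 176 × 3/16 = 33
  clean-shank single-comb: 176 × 1/16 = 11

99, 33, 33, 11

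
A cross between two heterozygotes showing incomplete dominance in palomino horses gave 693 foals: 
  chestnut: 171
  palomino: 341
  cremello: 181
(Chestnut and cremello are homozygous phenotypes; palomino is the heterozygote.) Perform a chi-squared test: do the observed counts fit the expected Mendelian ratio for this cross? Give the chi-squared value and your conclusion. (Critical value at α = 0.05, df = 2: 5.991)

With incomplete dominance, a heterozygote × heterozygote cross gives a 1:2:1 phenotypic ratio.
Expected counts for N = 693 under a 1:2:1 ratio (total parts = 4):
  chestnut: 693 × 1/4 = 173.25
  palomino: 693 × 2/4 = 346.5
  cremello: 693 × 1/4 = 173.25
χ² = Σ (O − E)² / E
  chestnut: (171 − 173.25)² / 173.25 = 0.0292
  palomino: (341 − 346.5)² / 346.5 = 0.0873
  cremello: (181 − 173.25)² / 173.25 = 0.3467
χ² = 0.0292 + 0.0873 + 0.3467 = 0.4632 ≈ 0.463
Degrees of freedom = 3 − 1 = 2; critical value at α = 0.05 is 5.991.
Since 0.463 < 5.991, we fail to reject the null hypothesis — the data are consistent with the 1:2:1 ratio.

0.463; consistent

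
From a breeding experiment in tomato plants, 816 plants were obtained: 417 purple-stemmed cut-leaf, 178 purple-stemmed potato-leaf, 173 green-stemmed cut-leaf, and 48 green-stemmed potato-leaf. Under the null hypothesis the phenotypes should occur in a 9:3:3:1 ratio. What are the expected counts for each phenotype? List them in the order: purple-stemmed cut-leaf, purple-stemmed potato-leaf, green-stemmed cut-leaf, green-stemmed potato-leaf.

Expected counts for N = 816 under a 9:3:3:1 ratio (total parts = 16):
  purple-stemmed cut-leaf: 816 × 9/16 = 459
  purple-stemmed potato-leaf: 816 × 3/16 = 153
  green-stemmed cut-leaf: 816 × 3/16 = 153
  green-stemmed potato-leaf: 816 × 1/16 = 51

459, 153, 153, 51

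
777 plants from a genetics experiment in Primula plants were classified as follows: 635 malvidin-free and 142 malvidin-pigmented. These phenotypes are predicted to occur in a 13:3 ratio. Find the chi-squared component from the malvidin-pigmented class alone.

Under the 13:3 hypothesis (Σ ratio = 16, N = 777):
  malvidin-free: 777 × 13/16 = 631.3125
  malvidin-pigmented: 777 × 3/16 = 145.6875
Contribution of malvidin-pigmented: (142 − 145.6875)² / 145.6875 = 0.0933

0.093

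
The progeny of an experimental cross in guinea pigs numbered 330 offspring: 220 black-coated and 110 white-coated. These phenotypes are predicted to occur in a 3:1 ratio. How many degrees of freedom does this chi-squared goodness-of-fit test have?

1

A goodness-of-fit test with 2 phenotype classes has df = 2 − 1 = 1.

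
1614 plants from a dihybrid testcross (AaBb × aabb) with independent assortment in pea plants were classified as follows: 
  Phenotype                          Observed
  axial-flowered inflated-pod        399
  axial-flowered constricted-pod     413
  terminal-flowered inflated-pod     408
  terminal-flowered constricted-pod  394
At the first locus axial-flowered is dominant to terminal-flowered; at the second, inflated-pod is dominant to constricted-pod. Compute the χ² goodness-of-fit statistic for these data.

0.548

A dihybrid testcross with independent assortment gives a 1:1:1:1 ratio.
Under the 1:1:1:1 hypothesis (Σ ratio = 4, N = 1614):
  axial-flowered inflated-pod: 1614 × 1/4 = 403.5
  axial-flowered constricted-pod: 1614 × 1/4 = 403.5
  terminal-flowered inflated-pod: 1614 × 1/4 = 403.5
  terminal-flowered constricted-pod: 1614 × 1/4 = 403.5
χ² = Σ (O − E)² / E
  axial-flowered inflated-pod: (399 − 403.5)² / 403.5 = 0.0502
  axial-flowered constricted-pod: (413 − 403.5)² / 403.5 = 0.2237
  terminal-flowered inflated-pod: (408 − 403.5)² / 403.5 = 0.0502
  terminal-flowered constricted-pod: (394 − 403.5)² / 403.5 = 0.2237
χ² = 0.0502 + 0.2237 + 0.0502 + 0.2237 = 0.5478 ≈ 0.548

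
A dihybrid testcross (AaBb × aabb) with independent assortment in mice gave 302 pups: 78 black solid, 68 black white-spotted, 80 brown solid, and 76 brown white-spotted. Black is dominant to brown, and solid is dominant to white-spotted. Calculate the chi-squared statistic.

1.099

A dihybrid testcross with independent assortment gives a 1:1:1:1 ratio.
Under the 1:1:1:1 hypothesis (Σ ratio = 4, N = 302):
  black solid: 302 × 1/4 = 75.5
  black white-spotted: 302 × 1/4 = 75.5
  brown solid: 302 × 1/4 = 75.5
  brown white-spotted: 302 × 1/4 = 75.5
χ² = Σ (O − E)² / E
  black solid: (78 − 75.5)² / 75.5 = 0.0828
  black white-spotted: (68 − 75.5)² / 75.5 = 0.7450
  brown solid: (80 − 75.5)² / 75.5 = 0.2682
  brown white-spotted: (76 − 75.5)² / 75.5 = 0.0033
χ² = 0.0828 + 0.7450 + 0.2682 + 0.0033 = 1.0993 ≈ 1.099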